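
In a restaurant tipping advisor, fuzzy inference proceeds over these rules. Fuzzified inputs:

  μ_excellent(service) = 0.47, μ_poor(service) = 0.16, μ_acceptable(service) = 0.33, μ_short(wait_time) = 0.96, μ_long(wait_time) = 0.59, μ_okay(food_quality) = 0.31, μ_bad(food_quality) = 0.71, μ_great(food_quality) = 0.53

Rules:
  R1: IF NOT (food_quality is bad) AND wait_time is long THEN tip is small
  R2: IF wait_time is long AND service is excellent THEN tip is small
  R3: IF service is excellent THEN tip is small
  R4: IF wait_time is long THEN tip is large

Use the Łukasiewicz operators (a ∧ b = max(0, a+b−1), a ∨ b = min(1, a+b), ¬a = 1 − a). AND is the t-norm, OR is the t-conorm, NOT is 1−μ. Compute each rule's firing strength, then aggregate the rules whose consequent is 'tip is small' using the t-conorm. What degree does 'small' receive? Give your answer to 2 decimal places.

R1: ¬bad=1−0.71=0.29, long=0.59; AND[max(0, a+b−1)] → w = 0.00
R2: long=0.59, excellent=0.47; AND[max(0, a+b−1)] → w = 0.06
R3: excellent=0.47 → w = 0.47
R4: long=0.59 → w = 0.59
Rules with consequent 'small': {R1, R2, R3} → strengths 0.00, 0.06, 0.47
Aggregate via t-conorm [min(1, a+b)]: 0.53

0.53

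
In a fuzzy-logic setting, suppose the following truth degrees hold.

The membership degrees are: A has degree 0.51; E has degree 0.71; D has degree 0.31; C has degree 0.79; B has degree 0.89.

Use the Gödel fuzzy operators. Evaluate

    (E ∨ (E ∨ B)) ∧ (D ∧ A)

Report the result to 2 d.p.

0.31

E ∨ B = max(a, b) on (0.71, 0.89) = 0.89
E ∨ (E ∨ B) = max(a, b) on (0.71, 0.89) = 0.89
D ∧ A = min(a, b) on (0.31, 0.51) = 0.31
(E ∨ (E ∨ B)) ∧ (D ∧ A) = min(a, b) on (0.89, 0.31) = 0.31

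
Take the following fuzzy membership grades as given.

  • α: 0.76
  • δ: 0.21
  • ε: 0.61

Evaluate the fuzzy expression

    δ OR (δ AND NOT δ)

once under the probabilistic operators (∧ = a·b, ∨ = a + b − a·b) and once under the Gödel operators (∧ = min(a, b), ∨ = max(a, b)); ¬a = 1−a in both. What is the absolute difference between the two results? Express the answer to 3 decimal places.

0.131

Under probabilistic:
  NOT δ = 1 − 0.2100 = 0.7900
  δ AND NOT δ = a·b on (0.2100, 0.7900) = 0.1659
  δ OR (δ AND NOT δ) = a + b − a·b on (0.2100, 0.1659) = 0.3411
  → value = 0.3411
Under Gödel:
  NOT δ = 1 − 0.21 = 0.79
  δ AND NOT δ = min(a, b) on (0.21, 0.79) = 0.21
  δ OR (δ AND NOT δ) = max(a, b) on (0.21, 0.21) = 0.21
  → value = 0.2100
|0.3411 − 0.2100| = 0.131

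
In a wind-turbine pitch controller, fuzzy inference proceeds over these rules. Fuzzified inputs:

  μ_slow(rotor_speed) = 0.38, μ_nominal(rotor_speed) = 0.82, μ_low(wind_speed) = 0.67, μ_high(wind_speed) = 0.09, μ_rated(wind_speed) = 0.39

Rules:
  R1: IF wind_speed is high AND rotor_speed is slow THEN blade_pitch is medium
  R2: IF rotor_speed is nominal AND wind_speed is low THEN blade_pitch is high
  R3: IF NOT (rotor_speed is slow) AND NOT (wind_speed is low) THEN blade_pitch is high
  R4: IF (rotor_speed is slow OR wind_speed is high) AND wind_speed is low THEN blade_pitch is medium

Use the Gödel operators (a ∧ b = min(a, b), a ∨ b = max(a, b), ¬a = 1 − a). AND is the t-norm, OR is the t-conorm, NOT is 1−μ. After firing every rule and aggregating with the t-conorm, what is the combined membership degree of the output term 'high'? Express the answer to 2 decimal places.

R1: high=0.09, slow=0.38; AND[min(a, b)] → w = 0.09
R2: nominal=0.82, low=0.67; AND[min(a, b)] → w = 0.67
R3: ¬slow=1−0.38=0.62, ¬low=1−0.67=0.33; AND[min(a, b)] → w = 0.33
R4: (slow=0.38 OR high=0.09) = 0.38; AND[min(a, b)] with low=0.67 → w = 0.38
Rules with consequent 'high': {R2, R3} → strengths 0.67, 0.33
Aggregate via t-conorm [max(a, b)]: 0.67

0.67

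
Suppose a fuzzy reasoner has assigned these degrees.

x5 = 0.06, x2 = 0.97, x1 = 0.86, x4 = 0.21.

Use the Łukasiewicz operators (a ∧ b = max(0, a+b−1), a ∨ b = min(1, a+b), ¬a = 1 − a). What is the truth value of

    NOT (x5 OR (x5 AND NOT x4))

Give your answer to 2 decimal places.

0.94

NOT x4 = 1 − 0.21 = 0.79
x5 AND NOT x4 = max(0, a+b−1) on (0.06, 0.79) = 0.00
x5 OR (x5 AND NOT x4) = min(1, a+b) on (0.06, 0.00) = 0.06
NOT (x5 OR (x5 AND NOT x4)) = 1 − 0.06 = 0.94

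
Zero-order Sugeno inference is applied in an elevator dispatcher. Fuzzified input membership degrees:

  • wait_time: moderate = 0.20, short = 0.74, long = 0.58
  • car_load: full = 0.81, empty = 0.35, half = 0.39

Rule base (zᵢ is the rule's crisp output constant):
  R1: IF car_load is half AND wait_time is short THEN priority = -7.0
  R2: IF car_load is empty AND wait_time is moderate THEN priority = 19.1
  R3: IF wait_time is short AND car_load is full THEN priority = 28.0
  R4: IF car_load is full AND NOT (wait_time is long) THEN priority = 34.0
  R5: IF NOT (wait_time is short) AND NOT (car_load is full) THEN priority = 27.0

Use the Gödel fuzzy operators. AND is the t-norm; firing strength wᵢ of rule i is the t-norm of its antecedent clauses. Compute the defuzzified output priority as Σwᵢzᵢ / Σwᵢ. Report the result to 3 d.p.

21.247

R1 (z=-7.0): half=0.39, short=0.74; AND[min(a, b)] → w = 0.39
R2 (z=19.1): empty=0.35, moderate=0.20; AND[min(a, b)] → w = 0.20
R3 (z=28.0): short=0.74, full=0.81; AND[min(a, b)] → w = 0.74
R4 (z=34.0): full=0.81, ¬long=1−0.58=0.42; AND[min(a, b)] → w = 0.42
R5 (z=27.0): ¬short=1−0.74=0.26, ¬full=1−0.81=0.19; AND[min(a, b)] → w = 0.19
Weighted average = (0.39·-7.0 + 0.20·19.1 + 0.74·28.0 + 0.42·34.0 + 0.19·27.0) / (0.39 + 0.20 + 0.74 + 0.42 + 0.19)
  = 41.2200 / 1.9400 = 21.247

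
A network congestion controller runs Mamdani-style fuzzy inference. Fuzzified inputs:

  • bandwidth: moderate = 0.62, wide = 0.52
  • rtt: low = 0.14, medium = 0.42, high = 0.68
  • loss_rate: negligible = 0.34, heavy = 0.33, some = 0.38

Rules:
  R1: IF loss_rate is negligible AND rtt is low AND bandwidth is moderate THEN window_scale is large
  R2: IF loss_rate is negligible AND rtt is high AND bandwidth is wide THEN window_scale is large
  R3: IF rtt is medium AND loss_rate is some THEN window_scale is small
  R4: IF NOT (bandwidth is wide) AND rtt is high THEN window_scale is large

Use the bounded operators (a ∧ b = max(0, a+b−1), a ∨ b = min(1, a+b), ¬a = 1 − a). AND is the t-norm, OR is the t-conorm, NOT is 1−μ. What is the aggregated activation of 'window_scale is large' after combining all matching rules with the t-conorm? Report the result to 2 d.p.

R1: negligible=0.34, low=0.14, moderate=0.62; AND[max(0, a+b−1)] → w = 0.00
R2: negligible=0.34, high=0.68, wide=0.52; AND[max(0, a+b−1)] → w = 0.00
R3: medium=0.42, some=0.38; AND[max(0, a+b−1)] → w = 0.00
R4: ¬wide=1−0.52=0.48, high=0.68; AND[max(0, a+b−1)] → w = 0.16
Rules with consequent 'large': {R1, R2, R4} → strengths 0.00, 0.00, 0.16
Aggregate via t-conorm [min(1, a+b)]: 0.16

0.16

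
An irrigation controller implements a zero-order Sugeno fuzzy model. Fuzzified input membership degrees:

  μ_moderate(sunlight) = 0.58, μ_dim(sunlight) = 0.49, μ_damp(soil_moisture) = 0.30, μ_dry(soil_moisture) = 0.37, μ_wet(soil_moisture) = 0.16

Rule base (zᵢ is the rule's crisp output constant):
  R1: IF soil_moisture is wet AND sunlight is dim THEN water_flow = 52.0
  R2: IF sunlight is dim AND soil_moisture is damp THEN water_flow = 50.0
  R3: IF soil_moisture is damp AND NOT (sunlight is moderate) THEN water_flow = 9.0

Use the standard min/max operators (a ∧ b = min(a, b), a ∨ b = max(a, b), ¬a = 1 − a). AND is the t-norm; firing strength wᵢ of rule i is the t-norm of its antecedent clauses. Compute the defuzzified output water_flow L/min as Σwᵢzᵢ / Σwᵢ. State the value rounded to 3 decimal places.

34.237

R1 (z=52.0): wet=0.16, dim=0.49; AND[min(a, b)] → w = 0.16
R2 (z=50.0): dim=0.49, damp=0.30; AND[min(a, b)] → w = 0.30
R3 (z=9.0): damp=0.30, ¬moderate=1−0.58=0.42; AND[min(a, b)] → w = 0.30
Weighted average = (0.16·52.0 + 0.30·50.0 + 0.30·9.0) / (0.16 + 0.30 + 0.30)
  = 26.0200 / 0.7600 = 34.237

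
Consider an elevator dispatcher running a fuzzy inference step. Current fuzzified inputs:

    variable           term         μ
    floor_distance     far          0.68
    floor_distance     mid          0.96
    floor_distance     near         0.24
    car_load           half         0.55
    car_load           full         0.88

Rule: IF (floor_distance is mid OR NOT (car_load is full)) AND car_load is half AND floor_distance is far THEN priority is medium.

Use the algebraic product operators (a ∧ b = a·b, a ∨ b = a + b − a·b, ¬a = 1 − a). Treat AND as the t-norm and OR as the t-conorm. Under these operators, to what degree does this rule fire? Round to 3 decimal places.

firing strength: (mid=0.96 OR ¬full=1−0.88=0.12) = 0.9648; AND[a·b] with half=0.55, far=0.68 → w = 0.3608

0.361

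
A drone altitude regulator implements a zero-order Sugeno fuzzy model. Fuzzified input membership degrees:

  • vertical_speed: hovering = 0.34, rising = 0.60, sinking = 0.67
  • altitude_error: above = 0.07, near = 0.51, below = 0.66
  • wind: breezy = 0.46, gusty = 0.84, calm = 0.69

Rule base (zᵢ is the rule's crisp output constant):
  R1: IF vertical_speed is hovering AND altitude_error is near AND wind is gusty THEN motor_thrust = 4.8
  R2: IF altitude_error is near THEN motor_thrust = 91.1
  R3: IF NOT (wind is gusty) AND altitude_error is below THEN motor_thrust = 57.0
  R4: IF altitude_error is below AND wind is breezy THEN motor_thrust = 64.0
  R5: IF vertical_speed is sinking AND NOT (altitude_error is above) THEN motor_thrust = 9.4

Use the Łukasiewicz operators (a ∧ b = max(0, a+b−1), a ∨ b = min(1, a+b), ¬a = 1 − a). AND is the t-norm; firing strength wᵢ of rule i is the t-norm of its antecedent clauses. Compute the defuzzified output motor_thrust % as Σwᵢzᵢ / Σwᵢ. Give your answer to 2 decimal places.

R1 (z=4.8): hovering=0.34, near=0.51, gusty=0.84; AND[max(0, a+b−1)] → w = 0.00
R2 (z=91.1): near=0.51 → w = 0.51
R3 (z=57.0): ¬gusty=1−0.84=0.16, below=0.66; AND[max(0, a+b−1)] → w = 0.00
R4 (z=64.0): below=0.66, breezy=0.46; AND[max(0, a+b−1)] → w = 0.12
R5 (z=9.4): sinking=0.67, ¬above=1−0.07=0.93; AND[max(0, a+b−1)] → w = 0.60
Weighted average = (0.00·4.8 + 0.51·91.1 + 0.00·57.0 + 0.12·64.0 + 0.60·9.4) / (0.00 + 0.51 + 0.00 + 0.12 + 0.60)
  = 59.7810 / 1.2300 = 48.60

48.60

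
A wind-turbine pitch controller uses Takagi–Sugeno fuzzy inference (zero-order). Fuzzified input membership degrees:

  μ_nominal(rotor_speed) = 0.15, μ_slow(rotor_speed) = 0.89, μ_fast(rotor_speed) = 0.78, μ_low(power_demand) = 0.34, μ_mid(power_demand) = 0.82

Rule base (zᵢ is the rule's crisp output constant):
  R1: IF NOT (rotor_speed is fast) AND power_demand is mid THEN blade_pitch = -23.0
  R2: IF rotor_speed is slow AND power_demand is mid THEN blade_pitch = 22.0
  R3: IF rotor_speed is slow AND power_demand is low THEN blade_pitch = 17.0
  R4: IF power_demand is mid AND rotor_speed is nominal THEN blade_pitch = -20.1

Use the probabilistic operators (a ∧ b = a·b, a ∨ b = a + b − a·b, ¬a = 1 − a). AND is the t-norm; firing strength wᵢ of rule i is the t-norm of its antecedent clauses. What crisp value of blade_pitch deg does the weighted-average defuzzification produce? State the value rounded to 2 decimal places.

R1 (z=-23.0): ¬fast=1−0.78=0.22, mid=0.82; AND[a·b] → w = 0.1804
R2 (z=22.0): slow=0.89, mid=0.82; AND[a·b] → w = 0.7298
R3 (z=17.0): slow=0.89, low=0.34; AND[a·b] → w = 0.3026
R4 (z=-20.1): mid=0.82, nominal=0.15; AND[a·b] → w = 0.1230
Weighted average = (0.1804·-23.0 + 0.7298·22.0 + 0.3026·17.0 + 0.1230·-20.1) / (0.1804 + 0.7298 + 0.3026 + 0.1230)
  = 14.5783 / 1.3358 = 10.91

10.91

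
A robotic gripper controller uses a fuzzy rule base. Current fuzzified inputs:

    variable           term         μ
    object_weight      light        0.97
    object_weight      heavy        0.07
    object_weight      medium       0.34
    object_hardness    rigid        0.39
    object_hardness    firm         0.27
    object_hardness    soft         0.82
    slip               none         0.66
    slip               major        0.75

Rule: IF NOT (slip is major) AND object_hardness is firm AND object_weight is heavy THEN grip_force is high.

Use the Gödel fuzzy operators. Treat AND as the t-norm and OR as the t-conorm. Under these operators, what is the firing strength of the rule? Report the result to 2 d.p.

0.07

firing strength: ¬major=1−0.75=0.25, firm=0.27, heavy=0.07; AND[min(a, b)] → w = 0.07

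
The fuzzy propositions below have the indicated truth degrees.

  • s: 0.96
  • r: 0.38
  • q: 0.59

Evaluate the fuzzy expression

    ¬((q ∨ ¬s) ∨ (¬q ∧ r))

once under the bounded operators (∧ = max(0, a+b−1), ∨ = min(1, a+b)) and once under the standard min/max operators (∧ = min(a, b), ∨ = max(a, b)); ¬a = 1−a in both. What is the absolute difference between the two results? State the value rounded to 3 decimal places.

Under bounded:
  ¬s = 1 − 0.96 = 0.04
  q ∨ ¬s = min(1, a+b) on (0.59, 0.04) = 0.63
  ¬q = 1 − 0.59 = 0.41
  ¬q ∧ r = max(0, a+b−1) on (0.41, 0.38) = 0.00
  (q ∨ ¬s) ∨ (¬q ∧ r) = min(1, a+b) on (0.63, 0.00) = 0.63
  ¬((q ∨ ¬s) ∨ (¬q ∧ r)) = 1 − 0.63 = 0.37
  → value = 0.3700
Under standard min/max:
  ¬s = 1 − 0.96 = 0.04
  q ∨ ¬s = max(a, b) on (0.59, 0.04) = 0.59
  ¬q = 1 − 0.59 = 0.41
  ¬q ∧ r = min(a, b) on (0.41, 0.38) = 0.38
  (q ∨ ¬s) ∨ (¬q ∧ r) = max(a, b) on (0.59, 0.38) = 0.59
  ¬((q ∨ ¬s) ∨ (¬q ∧ r)) = 1 − 0.59 = 0.41
  → value = 0.4100
|0.3700 − 0.4100| = 0.040

0.040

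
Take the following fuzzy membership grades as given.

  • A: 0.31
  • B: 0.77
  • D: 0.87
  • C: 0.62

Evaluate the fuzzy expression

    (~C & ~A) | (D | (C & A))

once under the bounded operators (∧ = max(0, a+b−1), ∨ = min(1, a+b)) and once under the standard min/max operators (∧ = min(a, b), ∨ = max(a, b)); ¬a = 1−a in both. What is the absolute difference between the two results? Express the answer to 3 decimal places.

0.070

Under bounded:
  ~C = 1 − 0.62 = 0.38
  ~A = 1 − 0.31 = 0.69
  ~C & ~A = max(0, a+b−1) on (0.38, 0.69) = 0.07
  C & A = max(0, a+b−1) on (0.62, 0.31) = 0.00
  D | (C & A) = min(1, a+b) on (0.87, 0.00) = 0.87
  (~C & ~A) | (D | (C & A)) = min(1, a+b) on (0.07, 0.87) = 0.94
  → value = 0.9400
Under standard min/max:
  ~C = 1 − 0.62 = 0.38
  ~A = 1 − 0.31 = 0.69
  ~C & ~A = min(a, b) on (0.38, 0.69) = 0.38
  C & A = min(a, b) on (0.62, 0.31) = 0.31
  D | (C & A) = max(a, b) on (0.87, 0.31) = 0.87
  (~C & ~A) | (D | (C & A)) = max(a, b) on (0.38, 0.87) = 0.87
  → value = 0.8700
|0.9400 − 0.8700| = 0.070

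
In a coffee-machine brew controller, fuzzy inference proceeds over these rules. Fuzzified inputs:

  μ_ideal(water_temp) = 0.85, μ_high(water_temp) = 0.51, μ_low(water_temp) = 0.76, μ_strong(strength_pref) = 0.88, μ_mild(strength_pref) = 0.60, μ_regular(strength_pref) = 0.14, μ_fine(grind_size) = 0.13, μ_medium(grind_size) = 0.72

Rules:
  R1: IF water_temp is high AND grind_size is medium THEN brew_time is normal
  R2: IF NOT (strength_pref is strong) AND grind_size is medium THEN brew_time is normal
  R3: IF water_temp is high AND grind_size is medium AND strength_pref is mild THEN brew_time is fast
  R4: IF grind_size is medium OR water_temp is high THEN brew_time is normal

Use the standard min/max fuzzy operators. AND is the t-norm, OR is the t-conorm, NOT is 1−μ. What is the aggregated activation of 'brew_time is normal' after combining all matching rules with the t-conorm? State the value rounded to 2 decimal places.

R1: high=0.51, medium=0.72; AND[min(a, b)] → w = 0.51
R2: ¬strong=1−0.88=0.12, medium=0.72; AND[min(a, b)] → w = 0.12
R3: high=0.51, medium=0.72, mild=0.60; AND[min(a, b)] → w = 0.51
R4: medium=0.72, high=0.51; OR[max(a, b)] → w = 0.72
Rules with consequent 'normal': {R1, R2, R4} → strengths 0.51, 0.12, 0.72
Aggregate via t-conorm [max(a, b)]: 0.72

0.72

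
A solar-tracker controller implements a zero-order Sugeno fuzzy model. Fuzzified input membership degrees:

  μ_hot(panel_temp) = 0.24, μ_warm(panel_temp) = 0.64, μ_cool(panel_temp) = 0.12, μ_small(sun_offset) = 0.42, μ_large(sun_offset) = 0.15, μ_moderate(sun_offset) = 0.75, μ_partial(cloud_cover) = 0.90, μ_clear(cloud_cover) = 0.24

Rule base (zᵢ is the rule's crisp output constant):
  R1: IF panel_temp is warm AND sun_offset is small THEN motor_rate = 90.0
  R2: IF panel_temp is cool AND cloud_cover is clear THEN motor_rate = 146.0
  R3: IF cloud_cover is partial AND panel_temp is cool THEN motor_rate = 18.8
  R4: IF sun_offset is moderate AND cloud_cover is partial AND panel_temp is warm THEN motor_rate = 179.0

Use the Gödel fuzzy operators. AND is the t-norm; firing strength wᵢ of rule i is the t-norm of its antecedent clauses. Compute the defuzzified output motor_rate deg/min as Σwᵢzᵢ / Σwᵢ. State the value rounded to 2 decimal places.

132.41

R1 (z=90.0): warm=0.64, small=0.42; AND[min(a, b)] → w = 0.42
R2 (z=146.0): cool=0.12, clear=0.24; AND[min(a, b)] → w = 0.12
R3 (z=18.8): partial=0.90, cool=0.12; AND[min(a, b)] → w = 0.12
R4 (z=179.0): moderate=0.75, partial=0.90, warm=0.64; AND[min(a, b)] → w = 0.64
Weighted average = (0.42·90.0 + 0.12·146.0 + 0.12·18.8 + 0.64·179.0) / (0.42 + 0.12 + 0.12 + 0.64)
  = 172.1360 / 1.3000 = 132.41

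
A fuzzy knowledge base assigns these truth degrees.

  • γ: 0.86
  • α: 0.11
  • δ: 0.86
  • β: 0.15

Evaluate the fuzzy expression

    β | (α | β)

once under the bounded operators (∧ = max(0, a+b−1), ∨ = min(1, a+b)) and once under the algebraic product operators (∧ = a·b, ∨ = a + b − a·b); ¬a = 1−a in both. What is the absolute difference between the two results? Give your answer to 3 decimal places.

Under bounded:
  α | β = min(1, a+b) on (0.11, 0.15) = 0.26
  β | (α | β) = min(1, a+b) on (0.15, 0.26) = 0.41
  → value = 0.4100
Under algebraic product:
  α | β = a + b − a·b on (0.1100, 0.1500) = 0.2435
  β | (α | β) = a + b − a·b on (0.1500, 0.2435) = 0.3570
  → value = 0.3570
|0.4100 − 0.3570| = 0.053

0.053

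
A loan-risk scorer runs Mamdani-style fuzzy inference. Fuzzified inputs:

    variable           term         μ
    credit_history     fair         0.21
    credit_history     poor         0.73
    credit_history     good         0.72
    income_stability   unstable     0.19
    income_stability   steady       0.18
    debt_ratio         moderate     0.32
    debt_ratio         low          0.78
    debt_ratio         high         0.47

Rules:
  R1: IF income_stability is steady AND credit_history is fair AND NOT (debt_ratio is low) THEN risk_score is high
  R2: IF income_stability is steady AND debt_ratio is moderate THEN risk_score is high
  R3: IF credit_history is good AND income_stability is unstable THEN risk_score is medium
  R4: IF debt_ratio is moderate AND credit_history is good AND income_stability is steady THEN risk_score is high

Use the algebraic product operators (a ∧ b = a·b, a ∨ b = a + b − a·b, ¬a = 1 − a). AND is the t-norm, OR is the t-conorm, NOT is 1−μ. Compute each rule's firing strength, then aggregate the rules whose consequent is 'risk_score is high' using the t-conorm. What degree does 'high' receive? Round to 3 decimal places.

0.104

R1: steady=0.18, fair=0.21, ¬low=1−0.78=0.22; AND[a·b] → w = 0.0083
R2: steady=0.18, moderate=0.32; AND[a·b] → w = 0.0576
R3: good=0.72, unstable=0.19; AND[a·b] → w = 0.1368
R4: moderate=0.32, good=0.72, steady=0.18; AND[a·b] → w = 0.0415
Rules with consequent 'high': {R1, R2, R4} → strengths 0.0083, 0.0576, 0.0415
Aggregate via t-conorm [a + b − a·b]: 0.1042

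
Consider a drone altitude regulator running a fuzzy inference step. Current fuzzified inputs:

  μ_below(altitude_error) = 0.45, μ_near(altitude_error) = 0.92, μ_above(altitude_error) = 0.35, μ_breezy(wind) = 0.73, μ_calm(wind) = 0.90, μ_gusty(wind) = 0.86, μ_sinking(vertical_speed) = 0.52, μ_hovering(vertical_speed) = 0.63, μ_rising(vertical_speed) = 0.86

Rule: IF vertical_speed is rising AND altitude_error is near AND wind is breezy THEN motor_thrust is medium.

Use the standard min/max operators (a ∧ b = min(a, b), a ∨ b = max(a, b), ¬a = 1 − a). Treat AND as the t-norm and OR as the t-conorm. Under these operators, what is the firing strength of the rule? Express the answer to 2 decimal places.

0.73

firing strength: rising=0.86, near=0.92, breezy=0.73; AND[min(a, b)] → w = 0.73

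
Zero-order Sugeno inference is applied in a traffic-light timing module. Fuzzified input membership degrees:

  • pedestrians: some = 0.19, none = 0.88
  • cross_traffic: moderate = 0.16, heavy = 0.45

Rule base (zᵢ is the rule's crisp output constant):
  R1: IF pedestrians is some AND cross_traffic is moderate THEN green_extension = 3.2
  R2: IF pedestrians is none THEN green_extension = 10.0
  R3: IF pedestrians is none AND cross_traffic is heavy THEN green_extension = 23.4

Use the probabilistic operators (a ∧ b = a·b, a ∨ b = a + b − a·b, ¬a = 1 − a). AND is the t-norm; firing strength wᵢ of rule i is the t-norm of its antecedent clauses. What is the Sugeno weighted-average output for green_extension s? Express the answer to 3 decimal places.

13.904

R1 (z=3.2): some=0.19, moderate=0.16; AND[a·b] → w = 0.0304
R2 (z=10.0): none=0.88 → w = 0.8800
R3 (z=23.4): none=0.88, heavy=0.45; AND[a·b] → w = 0.3960
Weighted average = (0.0304·3.2 + 0.8800·10.0 + 0.3960·23.4) / (0.0304 + 0.8800 + 0.3960)
  = 18.1637 / 1.3064 = 13.904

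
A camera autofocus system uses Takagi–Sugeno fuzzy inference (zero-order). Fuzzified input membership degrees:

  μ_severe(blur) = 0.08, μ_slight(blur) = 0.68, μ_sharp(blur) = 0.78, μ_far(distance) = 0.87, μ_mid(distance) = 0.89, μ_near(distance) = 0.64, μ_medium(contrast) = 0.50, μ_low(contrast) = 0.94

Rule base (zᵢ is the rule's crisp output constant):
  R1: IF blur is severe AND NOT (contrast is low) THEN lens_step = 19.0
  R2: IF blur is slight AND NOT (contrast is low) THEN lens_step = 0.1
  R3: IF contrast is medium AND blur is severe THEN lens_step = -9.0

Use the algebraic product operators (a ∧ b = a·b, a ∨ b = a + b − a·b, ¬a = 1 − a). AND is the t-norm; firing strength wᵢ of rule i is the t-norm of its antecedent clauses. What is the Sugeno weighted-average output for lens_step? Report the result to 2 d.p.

-3.09

R1 (z=19.0): severe=0.08, ¬low=1−0.94=0.06; AND[a·b] → w = 0.0048
R2 (z=0.1): slight=0.68, ¬low=1−0.94=0.06; AND[a·b] → w = 0.0408
R3 (z=-9.0): medium=0.50, severe=0.08; AND[a·b] → w = 0.0400
Weighted average = (0.0048·19.0 + 0.0408·0.1 + 0.0400·-9.0) / (0.0048 + 0.0408 + 0.0400)
  = -0.2647 / 0.0856 = -3.09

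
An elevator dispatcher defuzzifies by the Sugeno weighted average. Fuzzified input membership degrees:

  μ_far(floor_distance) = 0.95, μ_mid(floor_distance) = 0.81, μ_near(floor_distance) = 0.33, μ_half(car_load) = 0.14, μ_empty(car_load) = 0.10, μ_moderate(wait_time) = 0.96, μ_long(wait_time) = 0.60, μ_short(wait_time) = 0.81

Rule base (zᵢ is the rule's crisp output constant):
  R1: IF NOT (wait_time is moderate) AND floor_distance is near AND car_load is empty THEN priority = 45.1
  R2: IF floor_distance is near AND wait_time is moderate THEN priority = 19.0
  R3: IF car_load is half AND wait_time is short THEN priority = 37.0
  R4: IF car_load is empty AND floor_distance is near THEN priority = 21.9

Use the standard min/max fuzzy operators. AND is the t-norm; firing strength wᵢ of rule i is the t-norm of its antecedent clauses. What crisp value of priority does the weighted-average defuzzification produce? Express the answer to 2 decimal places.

25.32

R1 (z=45.1): ¬moderate=1−0.96=0.04, near=0.33, empty=0.10; AND[min(a, b)] → w = 0.04
R2 (z=19.0): near=0.33, moderate=0.96; AND[min(a, b)] → w = 0.33
R3 (z=37.0): half=0.14, short=0.81; AND[min(a, b)] → w = 0.14
R4 (z=21.9): empty=0.10, near=0.33; AND[min(a, b)] → w = 0.10
Weighted average = (0.04·45.1 + 0.33·19.0 + 0.14·37.0 + 0.10·21.9) / (0.04 + 0.33 + 0.14 + 0.10)
  = 15.4440 / 0.6100 = 25.32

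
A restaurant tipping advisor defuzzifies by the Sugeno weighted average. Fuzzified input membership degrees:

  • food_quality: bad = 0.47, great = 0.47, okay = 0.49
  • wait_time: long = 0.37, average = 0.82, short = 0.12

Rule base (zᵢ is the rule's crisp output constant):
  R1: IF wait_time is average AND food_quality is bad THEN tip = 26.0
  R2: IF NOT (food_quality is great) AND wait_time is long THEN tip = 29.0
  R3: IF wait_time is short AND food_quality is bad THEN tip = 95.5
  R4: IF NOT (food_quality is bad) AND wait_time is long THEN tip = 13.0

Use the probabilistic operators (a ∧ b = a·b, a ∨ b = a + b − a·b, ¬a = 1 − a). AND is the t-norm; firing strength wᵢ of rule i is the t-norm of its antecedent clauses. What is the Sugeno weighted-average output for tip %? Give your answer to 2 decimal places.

28.35

R1 (z=26.0): average=0.82, bad=0.47; AND[a·b] → w = 0.3854
R2 (z=29.0): ¬great=1−0.47=0.53, long=0.37; AND[a·b] → w = 0.1961
R3 (z=95.5): short=0.12, bad=0.47; AND[a·b] → w = 0.0564
R4 (z=13.0): ¬bad=1−0.47=0.53, long=0.37; AND[a·b] → w = 0.1961
Weighted average = (0.3854·26.0 + 0.1961·29.0 + 0.0564·95.5 + 0.1961·13.0) / (0.3854 + 0.1961 + 0.0564 + 0.1961)
  = 23.6428 / 0.8340 = 28.35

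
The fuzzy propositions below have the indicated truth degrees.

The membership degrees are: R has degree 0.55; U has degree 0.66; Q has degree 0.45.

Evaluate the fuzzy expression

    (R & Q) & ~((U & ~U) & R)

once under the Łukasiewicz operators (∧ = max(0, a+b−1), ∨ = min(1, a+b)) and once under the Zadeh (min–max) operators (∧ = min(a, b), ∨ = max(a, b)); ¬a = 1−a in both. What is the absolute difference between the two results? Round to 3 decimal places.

0.450

Under Łukasiewicz:
  R & Q = max(0, a+b−1) on (0.55, 0.45) = 0.00
  ~U = 1 − 0.66 = 0.34
  U & ~U = max(0, a+b−1) on (0.66, 0.34) = 0.00
  (U & ~U) & R = max(0, a+b−1) on (0.00, 0.55) = 0.00
  ~((U & ~U) & R) = 1 − 0.00 = 1.00
  (R & Q) & ~((U & ~U) & R) = max(0, a+b−1) on (0.00, 1.00) = 0.00
  → value = 0.0000
Under Zadeh (min–max):
  R & Q = min(a, b) on (0.55, 0.45) = 0.45
  ~U = 1 − 0.66 = 0.34
  U & ~U = min(a, b) on (0.66, 0.34) = 0.34
  (U & ~U) & R = min(a, b) on (0.34, 0.55) = 0.34
  ~((U & ~U) & R) = 1 − 0.34 = 0.66
  (R & Q) & ~((U & ~U) & R) = min(a, b) on (0.45, 0.66) = 0.45
  → value = 0.4500
|0.0000 − 0.4500| = 0.450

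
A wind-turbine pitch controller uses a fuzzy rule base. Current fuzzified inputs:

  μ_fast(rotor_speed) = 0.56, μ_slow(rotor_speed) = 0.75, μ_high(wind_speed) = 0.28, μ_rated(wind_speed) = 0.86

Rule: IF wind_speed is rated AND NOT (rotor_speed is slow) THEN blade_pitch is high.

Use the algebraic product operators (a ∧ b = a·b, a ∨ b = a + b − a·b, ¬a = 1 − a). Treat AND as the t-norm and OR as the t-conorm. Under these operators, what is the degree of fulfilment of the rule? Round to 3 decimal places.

0.215

firing strength: rated=0.86, ¬slow=1−0.75=0.25; AND[a·b] → w = 0.2150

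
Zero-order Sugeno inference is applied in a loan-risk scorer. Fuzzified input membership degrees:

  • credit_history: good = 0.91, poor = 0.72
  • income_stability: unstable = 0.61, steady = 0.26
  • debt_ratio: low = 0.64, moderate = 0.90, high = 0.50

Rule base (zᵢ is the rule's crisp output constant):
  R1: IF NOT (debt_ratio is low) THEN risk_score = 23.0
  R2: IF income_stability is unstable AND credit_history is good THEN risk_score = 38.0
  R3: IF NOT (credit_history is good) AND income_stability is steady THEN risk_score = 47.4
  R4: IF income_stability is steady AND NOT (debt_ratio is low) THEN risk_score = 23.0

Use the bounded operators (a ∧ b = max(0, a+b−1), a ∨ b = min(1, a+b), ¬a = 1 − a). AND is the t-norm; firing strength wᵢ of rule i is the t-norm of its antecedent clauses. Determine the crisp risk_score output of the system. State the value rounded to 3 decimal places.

31.864

R1 (z=23.0): ¬low=1−0.64=0.36 → w = 0.36
R2 (z=38.0): unstable=0.61, good=0.91; AND[max(0, a+b−1)] → w = 0.52
R3 (z=47.4): ¬good=1−0.91=0.09, steady=0.26; AND[max(0, a+b−1)] → w = 0.00
R4 (z=23.0): steady=0.26, ¬low=1−0.64=0.36; AND[max(0, a+b−1)] → w = 0.00
Weighted average = (0.36·23.0 + 0.52·38.0 + 0.00·47.4 + 0.00·23.0) / (0.36 + 0.52 + 0.00 + 0.00)
  = 28.0400 / 0.8800 = 31.864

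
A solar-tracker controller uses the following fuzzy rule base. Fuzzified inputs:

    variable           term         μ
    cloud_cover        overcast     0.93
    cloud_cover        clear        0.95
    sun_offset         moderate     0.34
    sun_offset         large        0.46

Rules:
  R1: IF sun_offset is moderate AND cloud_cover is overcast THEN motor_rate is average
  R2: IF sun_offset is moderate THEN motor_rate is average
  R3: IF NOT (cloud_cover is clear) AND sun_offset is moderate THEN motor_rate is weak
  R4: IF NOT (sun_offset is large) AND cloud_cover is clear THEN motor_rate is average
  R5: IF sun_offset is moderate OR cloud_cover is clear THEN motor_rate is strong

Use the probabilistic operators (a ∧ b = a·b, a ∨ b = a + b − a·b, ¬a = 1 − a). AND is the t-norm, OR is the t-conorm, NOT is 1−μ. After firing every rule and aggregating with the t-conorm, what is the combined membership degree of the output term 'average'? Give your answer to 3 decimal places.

0.780

R1: moderate=0.34, overcast=0.93; AND[a·b] → w = 0.3162
R2: moderate=0.34 → w = 0.3400
R3: ¬clear=1−0.95=0.05, moderate=0.34; AND[a·b] → w = 0.0170
R4: ¬large=1−0.46=0.54, clear=0.95; AND[a·b] → w = 0.5130
R5: moderate=0.34, clear=0.95; OR[a + b − a·b] → w = 0.9670
Rules with consequent 'average': {R1, R2, R4} → strengths 0.3162, 0.3400, 0.5130
Aggregate via t-conorm [a + b − a·b]: 0.7802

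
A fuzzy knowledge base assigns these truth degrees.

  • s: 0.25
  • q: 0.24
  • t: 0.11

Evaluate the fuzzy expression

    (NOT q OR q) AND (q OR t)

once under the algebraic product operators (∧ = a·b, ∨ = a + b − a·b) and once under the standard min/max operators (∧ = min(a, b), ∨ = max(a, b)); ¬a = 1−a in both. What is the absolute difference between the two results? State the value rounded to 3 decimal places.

0.025

Under algebraic product:
  NOT q = 1 − 0.2400 = 0.7600
  NOT q OR q = a + b − a·b on (0.7600, 0.2400) = 0.8176
  q OR t = a + b − a·b on (0.2400, 0.1100) = 0.3236
  (NOT q OR q) AND (q OR t) = a·b on (0.8176, 0.3236) = 0.2646
  → value = 0.2646
Under standard min/max:
  NOT q = 1 − 0.24 = 0.76
  NOT q OR q = max(a, b) on (0.76, 0.24) = 0.76
  q OR t = max(a, b) on (0.24, 0.11) = 0.24
  (NOT q OR q) AND (q OR t) = min(a, b) on (0.76, 0.24) = 0.24
  → value = 0.2400
|0.2646 − 0.2400| = 0.025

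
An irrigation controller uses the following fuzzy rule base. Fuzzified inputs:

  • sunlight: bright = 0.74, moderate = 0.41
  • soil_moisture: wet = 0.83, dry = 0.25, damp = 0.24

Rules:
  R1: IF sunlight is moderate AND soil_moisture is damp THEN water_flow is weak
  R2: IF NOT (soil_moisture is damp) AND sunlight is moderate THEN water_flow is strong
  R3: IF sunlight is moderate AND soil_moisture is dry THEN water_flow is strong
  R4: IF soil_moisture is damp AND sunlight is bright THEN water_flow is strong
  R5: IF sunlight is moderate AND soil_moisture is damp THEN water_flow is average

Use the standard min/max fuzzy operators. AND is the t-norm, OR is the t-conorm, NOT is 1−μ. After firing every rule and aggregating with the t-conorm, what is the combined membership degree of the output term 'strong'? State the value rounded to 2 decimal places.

R1: moderate=0.41, damp=0.24; AND[min(a, b)] → w = 0.24
R2: ¬damp=1−0.24=0.76, moderate=0.41; AND[min(a, b)] → w = 0.41
R3: moderate=0.41, dry=0.25; AND[min(a, b)] → w = 0.25
R4: damp=0.24, bright=0.74; AND[min(a, b)] → w = 0.24
R5: moderate=0.41, damp=0.24; AND[min(a, b)] → w = 0.24
Rules with consequent 'strong': {R2, R3, R4} → strengths 0.41, 0.25, 0.24
Aggregate via t-conorm [max(a, b)]: 0.41

0.41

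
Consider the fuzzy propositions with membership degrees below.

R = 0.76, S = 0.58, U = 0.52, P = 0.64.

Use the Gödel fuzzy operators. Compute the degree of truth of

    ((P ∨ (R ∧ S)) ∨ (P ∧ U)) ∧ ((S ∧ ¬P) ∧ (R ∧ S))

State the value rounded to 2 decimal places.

R ∧ S = min(a, b) on (0.76, 0.58) = 0.58
P ∨ (R ∧ S) = max(a, b) on (0.64, 0.58) = 0.64
P ∧ U = min(a, b) on (0.64, 0.52) = 0.52
(P ∨ (R ∧ S)) ∨ (P ∧ U) = max(a, b) on (0.64, 0.52) = 0.64
¬P = 1 − 0.64 = 0.36
S ∧ ¬P = min(a, b) on (0.58, 0.36) = 0.36
R ∧ S = min(a, b) on (0.76, 0.58) = 0.58
(S ∧ ¬P) ∧ (R ∧ S) = min(a, b) on (0.36, 0.58) = 0.36
((P ∨ (R ∧ S)) ∨ (P ∧ U)) ∧ ((S ∧ ¬P) ∧ (R ∧ S)) = min(a, b) on (0.64, 0.36) = 0.36

0.36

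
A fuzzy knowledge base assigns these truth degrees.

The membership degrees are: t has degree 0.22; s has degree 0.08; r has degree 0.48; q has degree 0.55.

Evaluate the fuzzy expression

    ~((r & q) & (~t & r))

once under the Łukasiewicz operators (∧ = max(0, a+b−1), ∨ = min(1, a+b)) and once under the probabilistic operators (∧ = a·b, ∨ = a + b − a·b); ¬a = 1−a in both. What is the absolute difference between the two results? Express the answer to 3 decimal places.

Under Łukasiewicz:
  r & q = max(0, a+b−1) on (0.48, 0.55) = 0.03
  ~t = 1 − 0.22 = 0.78
  ~t & r = max(0, a+b−1) on (0.78, 0.48) = 0.26
  (r & q) & (~t & r) = max(0, a+b−1) on (0.03, 0.26) = 0.00
  ~((r & q) & (~t & r)) = 1 − 0.00 = 1.00
  → value = 1.0000
Under probabilistic:
  r & q = a·b on (0.4800, 0.5500) = 0.2640
  ~t = 1 − 0.2200 = 0.7800
  ~t & r = a·b on (0.7800, 0.4800) = 0.3744
  (r & q) & (~t & r) = a·b on (0.2640, 0.3744) = 0.0988
  ~((r & q) & (~t & r)) = 1 − 0.0988 = 0.9012
  → value = 0.9012
|1.0000 − 0.9012| = 0.099

0.099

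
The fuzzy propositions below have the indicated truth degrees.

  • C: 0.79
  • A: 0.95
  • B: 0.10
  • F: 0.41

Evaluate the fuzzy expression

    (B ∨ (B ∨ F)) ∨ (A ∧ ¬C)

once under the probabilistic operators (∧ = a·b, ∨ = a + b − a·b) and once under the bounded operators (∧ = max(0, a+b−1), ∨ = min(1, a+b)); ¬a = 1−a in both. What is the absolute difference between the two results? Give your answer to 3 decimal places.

Under probabilistic:
  B ∨ F = a + b − a·b on (0.1000, 0.4100) = 0.4690
  B ∨ (B ∨ F) = a + b − a·b on (0.1000, 0.4690) = 0.5221
  ¬C = 1 − 0.7900 = 0.2100
  A ∧ ¬C = a·b on (0.9500, 0.2100) = 0.1995
  (B ∨ (B ∨ F)) ∨ (A ∧ ¬C) = a + b − a·b on (0.5221, 0.1995) = 0.6174
  → value = 0.6174
Under bounded:
  B ∨ F = min(1, a+b) on (0.10, 0.41) = 0.51
  B ∨ (B ∨ F) = min(1, a+b) on (0.10, 0.51) = 0.61
  ¬C = 1 − 0.79 = 0.21
  A ∧ ¬C = max(0, a+b−1) on (0.95, 0.21) = 0.16
  (B ∨ (B ∨ F)) ∨ (A ∧ ¬C) = min(1, a+b) on (0.61, 0.16) = 0.77
  → value = 0.7700
|0.6174 − 0.7700| = 0.153

0.153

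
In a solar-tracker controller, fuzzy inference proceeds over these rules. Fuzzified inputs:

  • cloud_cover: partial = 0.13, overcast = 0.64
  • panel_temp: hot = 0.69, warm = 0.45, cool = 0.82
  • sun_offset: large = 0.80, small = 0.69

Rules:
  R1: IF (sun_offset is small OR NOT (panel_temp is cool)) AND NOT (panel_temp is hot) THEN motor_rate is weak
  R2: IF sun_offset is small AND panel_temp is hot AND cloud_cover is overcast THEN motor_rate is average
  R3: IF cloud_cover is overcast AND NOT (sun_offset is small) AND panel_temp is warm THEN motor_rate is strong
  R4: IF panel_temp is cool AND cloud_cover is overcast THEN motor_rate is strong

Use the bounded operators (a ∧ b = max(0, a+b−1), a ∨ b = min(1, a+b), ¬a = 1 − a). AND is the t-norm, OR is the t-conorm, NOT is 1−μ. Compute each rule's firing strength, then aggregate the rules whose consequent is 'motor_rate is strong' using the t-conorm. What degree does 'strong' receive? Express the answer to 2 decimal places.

R1: (small=0.69 OR ¬cool=1−0.82=0.18) = 0.87; AND[max(0, a+b−1)] with ¬hot=1−0.69=0.31 → w = 0.18
R2: small=0.69, hot=0.69, overcast=0.64; AND[max(0, a+b−1)] → w = 0.02
R3: overcast=0.64, ¬small=1−0.69=0.31, warm=0.45; AND[max(0, a+b−1)] → w = 0.00
R4: cool=0.82, overcast=0.64; AND[max(0, a+b−1)] → w = 0.46
Rules with consequent 'strong': {R3, R4} → strengths 0.00, 0.46
Aggregate via t-conorm [min(1, a+b)]: 0.46

0.46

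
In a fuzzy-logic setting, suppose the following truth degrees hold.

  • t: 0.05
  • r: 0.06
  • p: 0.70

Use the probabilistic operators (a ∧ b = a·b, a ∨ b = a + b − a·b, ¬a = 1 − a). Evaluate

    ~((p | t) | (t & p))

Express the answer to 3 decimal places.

0.275

p | t = a + b − a·b on (0.7000, 0.0500) = 0.7150
t & p = a·b on (0.0500, 0.7000) = 0.0350
(p | t) | (t & p) = a + b − a·b on (0.7150, 0.0350) = 0.7250
~((p | t) | (t & p)) = 1 − 0.7250 = 0.2750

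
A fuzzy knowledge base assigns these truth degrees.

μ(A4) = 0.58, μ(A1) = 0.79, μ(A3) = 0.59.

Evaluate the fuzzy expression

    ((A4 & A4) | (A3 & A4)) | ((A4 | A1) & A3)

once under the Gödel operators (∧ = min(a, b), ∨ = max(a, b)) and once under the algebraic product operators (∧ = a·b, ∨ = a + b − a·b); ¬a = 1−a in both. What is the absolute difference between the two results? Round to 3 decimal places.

0.208

Under Gödel:
  A4 & A4 = min(a, b) on (0.58, 0.58) = 0.58
  A3 & A4 = min(a, b) on (0.59, 0.58) = 0.58
  (A4 & A4) | (A3 & A4) = max(a, b) on (0.58, 0.58) = 0.58
  A4 | A1 = max(a, b) on (0.58, 0.79) = 0.79
  (A4 | A1) & A3 = min(a, b) on (0.79, 0.59) = 0.59
  ((A4 & A4) | (A3 & A4)) | ((A4 | A1) & A3) = max(a, b) on (0.58, 0.59) = 0.59
  → value = 0.5900
Under algebraic product:
  A4 & A4 = a·b on (0.5800, 0.5800) = 0.3364
  A3 & A4 = a·b on (0.5900, 0.5800) = 0.3422
  (A4 & A4) | (A3 & A4) = a + b − a·b on (0.3364, 0.3422) = 0.5635
  A4 | A1 = a + b − a·b on (0.5800, 0.7900) = 0.9118
  (A4 | A1) & A3 = a·b on (0.9118, 0.5900) = 0.5380
  ((A4 & A4) | (A3 & A4)) | ((A4 | A1) & A3) = a + b − a·b on (0.5635, 0.5380) = 0.7983
  → value = 0.7983
|0.5900 − 0.7983| = 0.208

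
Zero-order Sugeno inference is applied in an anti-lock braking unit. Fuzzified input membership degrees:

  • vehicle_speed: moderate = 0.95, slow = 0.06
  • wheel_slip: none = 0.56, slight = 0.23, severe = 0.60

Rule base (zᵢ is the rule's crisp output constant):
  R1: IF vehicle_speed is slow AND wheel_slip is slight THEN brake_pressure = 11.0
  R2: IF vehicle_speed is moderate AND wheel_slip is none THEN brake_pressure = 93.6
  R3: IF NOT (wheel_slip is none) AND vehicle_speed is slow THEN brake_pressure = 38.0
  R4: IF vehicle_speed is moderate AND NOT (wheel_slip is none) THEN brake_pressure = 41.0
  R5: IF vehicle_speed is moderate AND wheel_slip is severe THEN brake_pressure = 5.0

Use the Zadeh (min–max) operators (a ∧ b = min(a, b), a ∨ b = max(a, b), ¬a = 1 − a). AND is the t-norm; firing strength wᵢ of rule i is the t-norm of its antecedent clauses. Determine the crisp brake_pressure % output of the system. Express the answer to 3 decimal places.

44.416

R1 (z=11.0): slow=0.06, slight=0.23; AND[min(a, b)] → w = 0.06
R2 (z=93.6): moderate=0.95, none=0.56; AND[min(a, b)] → w = 0.56
R3 (z=38.0): ¬none=1−0.56=0.44, slow=0.06; AND[min(a, b)] → w = 0.06
R4 (z=41.0): moderate=0.95, ¬none=1−0.56=0.44; AND[min(a, b)] → w = 0.44
R5 (z=5.0): moderate=0.95, severe=0.60; AND[min(a, b)] → w = 0.60
Weighted average = (0.06·11.0 + 0.56·93.6 + 0.06·38.0 + 0.44·41.0 + 0.60·5.0) / (0.06 + 0.56 + 0.06 + 0.44 + 0.60)
  = 76.3960 / 1.7200 = 44.416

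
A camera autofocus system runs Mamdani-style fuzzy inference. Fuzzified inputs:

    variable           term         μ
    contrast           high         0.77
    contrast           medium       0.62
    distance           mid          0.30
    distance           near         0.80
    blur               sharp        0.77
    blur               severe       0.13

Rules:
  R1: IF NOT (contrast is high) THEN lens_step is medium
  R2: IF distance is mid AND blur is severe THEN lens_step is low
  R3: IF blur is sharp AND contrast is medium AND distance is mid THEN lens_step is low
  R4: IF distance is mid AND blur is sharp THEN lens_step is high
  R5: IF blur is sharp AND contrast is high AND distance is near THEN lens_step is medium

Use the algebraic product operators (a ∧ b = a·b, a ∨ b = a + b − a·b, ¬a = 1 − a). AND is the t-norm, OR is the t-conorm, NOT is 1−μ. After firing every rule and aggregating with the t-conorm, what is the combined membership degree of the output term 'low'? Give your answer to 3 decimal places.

R1: ¬high=1−0.77=0.23 → w = 0.2300
R2: mid=0.30, severe=0.13; AND[a·b] → w = 0.0390
R3: sharp=0.77, medium=0.62, mid=0.30; AND[a·b] → w = 0.1432
R4: mid=0.30, sharp=0.77; AND[a·b] → w = 0.2310
R5: sharp=0.77, high=0.77, near=0.80; AND[a·b] → w = 0.4743
Rules with consequent 'low': {R2, R3} → strengths 0.0390, 0.1432
Aggregate via t-conorm [a + b − a·b]: 0.1766

0.177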